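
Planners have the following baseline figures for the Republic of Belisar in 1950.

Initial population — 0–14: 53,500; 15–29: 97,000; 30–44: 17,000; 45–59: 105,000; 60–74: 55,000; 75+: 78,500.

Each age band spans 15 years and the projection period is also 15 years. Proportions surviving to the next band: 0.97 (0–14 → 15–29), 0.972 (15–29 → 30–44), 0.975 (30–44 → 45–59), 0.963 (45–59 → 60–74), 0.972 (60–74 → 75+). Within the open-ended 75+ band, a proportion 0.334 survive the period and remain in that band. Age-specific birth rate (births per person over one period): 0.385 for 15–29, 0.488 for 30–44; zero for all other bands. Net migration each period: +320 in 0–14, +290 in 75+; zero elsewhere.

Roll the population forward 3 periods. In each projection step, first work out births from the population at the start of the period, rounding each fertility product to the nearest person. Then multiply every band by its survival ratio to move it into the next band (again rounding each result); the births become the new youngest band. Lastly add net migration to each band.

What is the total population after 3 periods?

345113

Numbering the groups 1..6 from youngest to oldest:
After projecting period 1:
Births: 97000 × 0.385 = 37345  |  17000 × 0.488 = 8296 ⇒ total 45641
Group 2: 53500 × 0.97 = 51895
Group 3: 97000 × 0.972 = 94284
Group 4: 17000 × 0.975 = 16575
Group 5: 105000 × 0.963 = 101115
Group 6: 55000 × 0.972 + 78500 × 0.334 = 53460 + 26219 = 79679
Net migration: Group 1 + 320 → 45961; Group 6 + 290 → 79969
Population now: 0–14=45961, 15–29=51895, 30–44=94284, 45–59=16575, 60–74=101115, 75+=79969
After projecting period 2:
Births: 51895 × 0.385 = 19980  |  94284 × 0.488 = 46011 ⇒ total 65991
Group 2: 45961 × 0.97 = 44582
Group 3: 51895 × 0.972 = 50442
Group 4: 94284 × 0.975 = 91927
Group 5: 16575 × 0.963 = 15962
Group 6: 101115 × 0.972 + 79969 × 0.334 = 98284 + 26710 = 124994
Net migration: Group 1 + 320 → 66311; Group 6 + 290 → 125284
Population now: 0–14=66311, 15–29=44582, 30–44=50442, 45–59=91927, 60–74=15962, 75+=125284
After projecting period 3:
Births: 44582 × 0.385 = 17164  |  50442 × 0.488 = 24616 ⇒ total 41780
Group 2: 66311 × 0.97 = 64322
Group 3: 44582 × 0.972 = 43334
Group 4: 50442 × 0.975 = 49181
Group 5: 91927 × 0.963 = 88526
Group 6: 15962 × 0.972 + 125284 × 0.334 = 15515 + 41845 = 57360
Net migration: Group 1 + 320 → 42100; Group 6 + 290 → 57650
Population now: 0–14=42100, 15–29=64322, 30–44=43334, 45–59=49181, 60–74=88526, 75+=57650
Total after period 3: 42100 + 64322 + 43334 + 49181 + 88526 + 57650 = 345113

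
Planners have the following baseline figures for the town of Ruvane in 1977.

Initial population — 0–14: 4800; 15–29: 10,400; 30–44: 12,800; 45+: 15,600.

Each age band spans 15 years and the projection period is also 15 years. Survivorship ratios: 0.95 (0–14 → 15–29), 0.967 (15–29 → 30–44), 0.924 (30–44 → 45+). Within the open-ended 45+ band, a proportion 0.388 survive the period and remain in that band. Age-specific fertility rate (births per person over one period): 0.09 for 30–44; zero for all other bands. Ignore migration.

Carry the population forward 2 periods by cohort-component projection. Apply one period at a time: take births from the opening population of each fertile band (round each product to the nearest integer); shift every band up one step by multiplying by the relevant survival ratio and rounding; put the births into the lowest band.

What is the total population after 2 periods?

22639

After projecting period 1:
Births: 12800 × 0.09 = 1152
15–29: 4800 × 0.95 = 4560
30–44: 10400 × 0.967 = 10057
45+: 12800 × 0.924 + 15600 × 0.388 = 11827 + 6053 = 17880
End of period: [1152, 4560, 10057, 17880]
After projecting period 2:
Births: 10057 × 0.09 = 905
15–29: 1152 × 0.95 = 1094
30–44: 4560 × 0.967 = 4410
45+: 10057 × 0.924 + 17880 × 0.388 = 9293 + 6937 = 16230
End of period: [905, 1094, 4410, 16230]
Total after period 2: 905 + 1094 + 4410 + 16230 = 22639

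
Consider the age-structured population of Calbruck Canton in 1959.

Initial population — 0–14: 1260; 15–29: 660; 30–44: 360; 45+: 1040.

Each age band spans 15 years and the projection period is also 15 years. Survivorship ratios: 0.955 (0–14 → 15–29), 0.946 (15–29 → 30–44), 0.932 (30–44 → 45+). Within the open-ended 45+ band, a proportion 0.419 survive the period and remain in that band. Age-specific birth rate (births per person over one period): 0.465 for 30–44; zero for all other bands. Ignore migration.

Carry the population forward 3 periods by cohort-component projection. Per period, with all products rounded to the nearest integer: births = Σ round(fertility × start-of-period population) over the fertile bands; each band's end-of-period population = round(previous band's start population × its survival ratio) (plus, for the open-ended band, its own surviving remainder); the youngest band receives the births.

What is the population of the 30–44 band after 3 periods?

150

— Period 1 —
Births: 360 * 0.465 = 167
15–29: 1260 * 0.955 = 1203
30–44: 660 * 0.946 = 624
45+: 360 * 0.932 + 1040 * 0.419 = 336 + 436 = 772
Population now: 0–14=167, 15–29=1203, 30–44=624, 45+=772
— Period 2 —
Births: 624 * 0.465 = 290
15–29: 167 * 0.955 = 159
30–44: 1203 * 0.946 = 1138
45+: 624 * 0.932 + 772 * 0.419 = 582 + 323 = 905
Population now: 0–14=290, 15–29=159, 30–44=1138, 45+=905
— Period 3 —
Births: 1138 * 0.465 = 529
15–29: 290 * 0.955 = 277
30–44: 159 * 0.946 = 150
45+: 1138 * 0.932 + 905 * 0.419 = 1061 + 379 = 1440
Population now: 0–14=529, 15–29=277, 30–44=150, 45+=1440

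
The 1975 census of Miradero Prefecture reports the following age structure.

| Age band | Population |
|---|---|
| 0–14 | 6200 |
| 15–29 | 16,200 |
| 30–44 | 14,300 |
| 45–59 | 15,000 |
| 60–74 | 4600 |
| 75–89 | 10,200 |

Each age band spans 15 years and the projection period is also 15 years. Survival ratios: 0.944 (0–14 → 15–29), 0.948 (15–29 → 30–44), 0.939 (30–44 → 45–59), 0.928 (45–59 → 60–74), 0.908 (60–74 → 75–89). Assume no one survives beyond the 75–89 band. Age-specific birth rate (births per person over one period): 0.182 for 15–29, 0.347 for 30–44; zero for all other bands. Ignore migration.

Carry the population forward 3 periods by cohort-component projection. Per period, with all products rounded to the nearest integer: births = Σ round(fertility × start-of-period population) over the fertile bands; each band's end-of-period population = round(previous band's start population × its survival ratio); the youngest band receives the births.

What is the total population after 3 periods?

46309

— Period 1 —
Births: 16200 * 0.182 = 2948  |  14300 * 0.347 = 4962 — total 7910
15–29: 6200 * 0.944 = 5853
30–44: 16200 * 0.948 = 15358
45–59: 14300 * 0.939 = 13428
60–74: 15000 * 0.928 = 13920
75–89: 4600 * 0.908 = 4177
Population now: 0–14=7910, 15–29=5853, 30–44=15358, 45–59=13428, 60–74=13920, 75–89=4177
— Period 2 —
Births: 5853 * 0.182 = 1065  |  15358 * 0.347 = 5329 — total 6394
15–29: 7910 * 0.944 = 7467
30–44: 5853 * 0.948 = 5549
45–59: 15358 * 0.939 = 14421
60–74: 13428 * 0.928 = 12461
75–89: 13920 * 0.908 = 12639
Population now: 0–14=6394, 15–29=7467, 30–44=5549, 45–59=14421, 60–74=12461, 75–89=12639
— Period 3 —
Births: 7467 * 0.182 = 1359  |  5549 * 0.347 = 1926 — total 3285
15–29: 6394 * 0.944 = 6036
30–44: 7467 * 0.948 = 7079
45–59: 5549 * 0.939 = 5211
60–74: 14421 * 0.928 = 13383
75–89: 12461 * 0.908 = 11315
Population now: 0–14=3285, 15–29=6036, 30–44=7079, 45–59=5211, 60–74=13383, 75–89=11315
Total after period 3: 3285 + 6036 + 7079 + 5211 + 13383 + 11315 = 46309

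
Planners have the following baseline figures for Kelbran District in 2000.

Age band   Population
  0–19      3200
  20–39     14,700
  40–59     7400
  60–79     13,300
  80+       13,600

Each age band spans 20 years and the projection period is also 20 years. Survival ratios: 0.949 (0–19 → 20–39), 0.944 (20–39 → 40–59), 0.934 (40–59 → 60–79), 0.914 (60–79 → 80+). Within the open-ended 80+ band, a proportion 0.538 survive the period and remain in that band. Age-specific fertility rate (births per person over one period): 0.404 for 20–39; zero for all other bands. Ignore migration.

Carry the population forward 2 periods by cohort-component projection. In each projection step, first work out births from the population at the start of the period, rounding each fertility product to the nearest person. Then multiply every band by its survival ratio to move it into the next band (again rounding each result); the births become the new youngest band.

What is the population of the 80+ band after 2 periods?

16794

(Groups numbered youngest = 1 to oldest = 5.)
— Period 1 —
Births: 14700 × 0.404 = 5939
Group 2: 3200 × 0.949 = 3037
Group 3: 14700 × 0.944 = 13877
Group 4: 7400 × 0.934 = 6912
Group 5: 13300 × 0.914 + 13600 × 0.538 = 12156 + 7317 = 19473
Giving 5939 / 3037 / 13877 / 6912 / 19473.
— Period 2 —
Births: 3037 × 0.404 = 1227
Group 2: 5939 × 0.949 = 5636
Group 3: 3037 × 0.944 = 2867
Group 4: 13877 × 0.934 = 12961
Group 5: 6912 × 0.914 + 19473 × 0.538 = 6318 + 10476 = 16794
Giving 1227 / 5636 / 2867 / 12961 / 16794.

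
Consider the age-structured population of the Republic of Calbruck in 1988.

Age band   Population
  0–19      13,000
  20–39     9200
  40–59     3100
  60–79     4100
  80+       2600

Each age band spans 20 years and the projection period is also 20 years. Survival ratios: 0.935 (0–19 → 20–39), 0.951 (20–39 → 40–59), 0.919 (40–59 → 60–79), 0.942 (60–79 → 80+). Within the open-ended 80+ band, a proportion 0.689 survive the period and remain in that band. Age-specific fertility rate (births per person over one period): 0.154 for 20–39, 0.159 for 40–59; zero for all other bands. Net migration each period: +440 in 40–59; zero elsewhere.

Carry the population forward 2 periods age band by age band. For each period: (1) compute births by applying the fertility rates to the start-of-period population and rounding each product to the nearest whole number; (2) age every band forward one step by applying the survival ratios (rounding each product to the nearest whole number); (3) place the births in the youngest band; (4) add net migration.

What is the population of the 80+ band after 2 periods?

— Period 1 —
Births: 9200 × 0.154 = 1417 ; 3100 × 0.159 = 493 — total 1910
20–39: 13000 × 0.935 = 12155
40–59: 9200 × 0.951 = 8749
60–79: 3100 × 0.919 = 2849
80+: 4100 × 0.942 + 2600 × 0.689 = 3862 + 1791 = 5653
Net migration: 40–59 + 440 → 9189
Giving 1910 / 12155 / 9189 / 2849 / 5653.
— Period 2 —
Births: 12155 × 0.154 = 1872 ; 9189 × 0.159 = 1461 — total 3333
20–39: 1910 × 0.935 = 1786
40–59: 12155 × 0.951 = 11559
60–79: 9189 × 0.919 = 8445
80+: 2849 × 0.942 + 5653 × 0.689 = 2684 + 3895 = 6579
Net migration: 40–59 + 440 → 11999
Giving 3333 / 1786 / 11999 / 8445 / 6579.

6579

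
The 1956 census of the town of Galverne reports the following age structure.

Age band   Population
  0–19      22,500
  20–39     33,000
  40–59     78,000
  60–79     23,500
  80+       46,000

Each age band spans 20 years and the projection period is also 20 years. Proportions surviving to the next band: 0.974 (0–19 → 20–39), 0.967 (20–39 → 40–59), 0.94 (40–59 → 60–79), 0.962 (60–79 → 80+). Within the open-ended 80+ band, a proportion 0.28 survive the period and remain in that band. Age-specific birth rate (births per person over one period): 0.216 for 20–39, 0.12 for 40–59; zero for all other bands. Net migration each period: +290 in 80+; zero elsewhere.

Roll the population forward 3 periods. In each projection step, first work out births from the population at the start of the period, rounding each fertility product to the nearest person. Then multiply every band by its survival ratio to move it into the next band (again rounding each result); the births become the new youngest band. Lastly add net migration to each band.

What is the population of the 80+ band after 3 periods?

(Groups numbered youngest = 1 to oldest = 5.)
— Period 1 —
Births: 33000 × 0.216 = 7128 ; 78000 × 0.12 = 9360 → total 16488
Group 2: 22500 × 0.974 = 21915
Group 3: 33000 × 0.967 = 31911
Group 4: 78000 × 0.94 = 73320
Group 5: 23500 × 0.962 + 46000 × 0.28 = 22607 + 12880 = 35487
Net migration: Group 5 + 290 → 35777
Giving 16488 / 21915 / 31911 / 73320 / 35777.
— Period 2 —
Births: 21915 × 0.216 = 4734 ; 31911 × 0.12 = 3829 → total 8563
Group 2: 16488 × 0.974 = 16059
Group 3: 21915 × 0.967 = 21192
Group 4: 31911 × 0.94 = 29996
Group 5: 73320 × 0.962 + 35777 × 0.28 = 70534 + 10018 = 80552
Net migration: Group 5 + 290 → 80842
Giving 8563 / 16059 / 21192 / 29996 / 80842.
— Period 3 —
Births: 16059 × 0.216 = 3469 ; 21192 × 0.12 = 2543 → total 6012
Group 2: 8563 × 0.974 = 8340
Group 3: 16059 × 0.967 = 15529
Group 4: 21192 × 0.94 = 19920
Group 5: 29996 × 0.962 + 80842 × 0.28 = 28856 + 22636 = 51492
Net migration: Group 5 + 290 → 51782
Giving 6012 / 8340 / 15529 / 19920 / 51782.

51782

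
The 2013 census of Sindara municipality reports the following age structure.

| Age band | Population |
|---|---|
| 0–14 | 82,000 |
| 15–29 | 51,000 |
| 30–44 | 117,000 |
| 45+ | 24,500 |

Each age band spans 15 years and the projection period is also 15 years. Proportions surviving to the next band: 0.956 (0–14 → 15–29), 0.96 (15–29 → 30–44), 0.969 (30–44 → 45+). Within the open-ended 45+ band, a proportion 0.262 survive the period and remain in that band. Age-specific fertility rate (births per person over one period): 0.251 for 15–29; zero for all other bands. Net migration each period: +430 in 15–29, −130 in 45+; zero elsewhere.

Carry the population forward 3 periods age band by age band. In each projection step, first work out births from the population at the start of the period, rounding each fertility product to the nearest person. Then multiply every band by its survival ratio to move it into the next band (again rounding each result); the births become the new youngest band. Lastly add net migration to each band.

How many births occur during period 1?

12801

Period 1:
Births: 51000 × 0.251 = 12801
15–29: 82000 × 0.956 = 78392
30–44: 51000 × 0.96 = 48960
45+: 117000 × 0.969 + 24500 × 0.262 = 113373 + 6419 = 119792
Net migration: 15–29 + 430 → 78822; 45+ − 130 → 119662
Population now: 0–14=12801, 15–29=78822, 30–44=48960, 45+=119662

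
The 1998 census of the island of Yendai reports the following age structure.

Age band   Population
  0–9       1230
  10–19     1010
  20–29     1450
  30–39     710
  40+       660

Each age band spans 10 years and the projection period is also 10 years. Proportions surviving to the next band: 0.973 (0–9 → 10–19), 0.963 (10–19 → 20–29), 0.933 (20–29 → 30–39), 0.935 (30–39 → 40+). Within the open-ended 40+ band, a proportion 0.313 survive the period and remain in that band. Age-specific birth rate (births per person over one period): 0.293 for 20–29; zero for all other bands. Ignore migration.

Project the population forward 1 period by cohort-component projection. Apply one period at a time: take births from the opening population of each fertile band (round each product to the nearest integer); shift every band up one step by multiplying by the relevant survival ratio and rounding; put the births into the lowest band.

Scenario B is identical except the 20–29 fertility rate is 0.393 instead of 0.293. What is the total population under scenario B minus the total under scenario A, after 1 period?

145

(Bands numbered youngest = 1 to oldest = 5.)
[period 1]
Births: 1450 × 0.293 = 425
Band 2: 1230 × 0.973 = 1197
Band 3: 1010 × 0.963 = 973
Band 4: 1450 × 0.933 = 1353
Band 5: 710 × 0.935 + 660 × 0.313 = 664 + 207 = 871
Population now: 0–9=425, 10–19=1197, 20–29=973, 30–39=1353, 40+=871
Scenario A total after 1 period: 4819
Scenario B projection —
[period 1]
Births: 1450 × 0.393 = 570
Band 2: 1230 × 0.973 = 1197
Band 3: 1010 × 0.963 = 973
Band 4: 1450 × 0.933 = 1353
Band 5: 710 × 0.935 + 660 × 0.313 = 664 + 207 = 871
Population now: 0–9=570, 10–19=1197, 20–29=973, 30–39=1353, 40+=871
Scenario B total after 1 period: 4964
Difference B − A = 4964 − 4819 = 145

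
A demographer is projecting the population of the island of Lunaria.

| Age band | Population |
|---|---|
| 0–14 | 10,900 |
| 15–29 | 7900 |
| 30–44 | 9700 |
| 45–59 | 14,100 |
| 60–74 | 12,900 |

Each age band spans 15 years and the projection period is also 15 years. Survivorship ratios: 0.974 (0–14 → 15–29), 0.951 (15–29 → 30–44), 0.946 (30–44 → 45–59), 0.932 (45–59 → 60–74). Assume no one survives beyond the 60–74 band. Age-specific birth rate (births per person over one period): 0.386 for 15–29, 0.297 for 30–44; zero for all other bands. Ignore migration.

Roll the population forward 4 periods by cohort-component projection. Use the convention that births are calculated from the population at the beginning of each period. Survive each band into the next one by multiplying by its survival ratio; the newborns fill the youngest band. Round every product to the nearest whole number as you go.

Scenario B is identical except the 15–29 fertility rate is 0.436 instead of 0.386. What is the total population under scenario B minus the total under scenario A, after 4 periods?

1927

Numbering the groups 1..5 from youngest to oldest:
[period 1]
Births: 7900 × 0.386 = 3049  |  9700 × 0.297 = 2881 ⇒ total 5930
Group 2: 10900 × 0.974 = 10617
Group 3: 7900 × 0.951 = 7513
Group 4: 9700 × 0.946 = 9176
Group 5: 14100 × 0.932 = 13141
Population now: 0–14=5930, 15–29=10617, 30–44=7513, 45–59=9176, 60–74=13141
[period 2]
Births: 10617 × 0.386 = 4098  |  7513 × 0.297 = 2231 ⇒ total 6329
Group 2: 5930 × 0.974 = 5776
Group 3: 10617 × 0.951 = 10097
Group 4: 7513 × 0.946 = 7107
Group 5: 9176 × 0.932 = 8552
Population now: 0–14=6329, 15–29=5776, 30–44=10097, 45–59=7107, 60–74=8552
[period 3]
Births: 5776 × 0.386 = 2230  |  10097 × 0.297 = 2999 ⇒ total 5229
Group 2: 6329 × 0.974 = 6164
Group 3: 5776 × 0.951 = 5493
Group 4: 10097 × 0.946 = 9552
Group 5: 7107 × 0.932 = 6624
Population now: 0–14=5229, 15–29=6164, 30–44=5493, 45–59=9552, 60–74=6624
[period 4]
Births: 6164 × 0.386 = 2379  |  5493 × 0.297 = 1631 ⇒ total 4010
Group 2: 5229 × 0.974 = 5093
Group 3: 6164 × 0.951 = 5862
Group 4: 5493 × 0.946 = 5196
Group 5: 9552 × 0.932 = 8902
Population now: 0–14=4010, 15–29=5093, 30–44=5862, 45–59=5196, 60–74=8902
Scenario A total after 4 periods: 29063
Scenario B projection —
[period 1]
Births: 7900 × 0.436 = 3444  |  9700 × 0.297 = 2881 ⇒ total 6325
Group 2: 10900 × 0.974 = 10617
Group 3: 7900 × 0.951 = 7513
Group 4: 9700 × 0.946 = 9176
Group 5: 14100 × 0.932 = 13141
Population now: 0–14=6325, 15–29=10617, 30–44=7513, 45–59=9176, 60–74=13141
[period 2]
Births: 10617 × 0.436 = 4629  |  7513 × 0.297 = 2231 ⇒ total 6860
Group 2: 6325 × 0.974 = 6161
Group 3: 10617 × 0.951 = 10097
Group 4: 7513 × 0.946 = 7107
Group 5: 9176 × 0.932 = 8552
Population now: 0–14=6860, 15–29=6161, 30–44=10097, 45–59=7107, 60–74=8552
[period 3]
Births: 6161 × 0.436 = 2686  |  10097 × 0.297 = 2999 ⇒ total 5685
Group 2: 6860 × 0.974 = 6682
Group 3: 6161 × 0.951 = 5859
Group 4: 10097 × 0.946 = 9552
Group 5: 7107 × 0.932 = 6624
Population now: 0–14=5685, 15–29=6682, 30–44=5859, 45–59=9552, 60–74=6624
[period 4]
Births: 6682 × 0.436 = 2913  |  5859 × 0.297 = 1740 ⇒ total 4653
Group 2: 5685 × 0.974 = 5537
Group 3: 6682 × 0.951 = 6355
Group 4: 5859 × 0.946 = 5543
Group 5: 9552 × 0.932 = 8902
Population now: 0–14=4653, 15–29=5537, 30–44=6355, 45–59=5543, 60–74=8902
Scenario B total after 4 periods: 30990
Difference B − A = 30990 − 29063 = 1927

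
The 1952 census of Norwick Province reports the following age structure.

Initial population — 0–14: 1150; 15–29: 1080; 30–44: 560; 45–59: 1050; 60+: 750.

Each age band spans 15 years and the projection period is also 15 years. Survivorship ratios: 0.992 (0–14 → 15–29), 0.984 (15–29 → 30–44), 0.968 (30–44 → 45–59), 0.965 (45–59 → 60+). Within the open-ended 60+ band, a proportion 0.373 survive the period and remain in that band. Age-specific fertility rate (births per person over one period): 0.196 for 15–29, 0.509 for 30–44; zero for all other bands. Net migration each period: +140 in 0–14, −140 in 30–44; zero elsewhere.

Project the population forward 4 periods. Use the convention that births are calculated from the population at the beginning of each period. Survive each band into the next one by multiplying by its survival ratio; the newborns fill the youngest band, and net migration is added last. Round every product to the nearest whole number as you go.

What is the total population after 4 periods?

3826

Period 1:
Births: 1080 × 0.196 = 212  |  560 × 0.509 = 285 → 497
15–29: 1150 × 0.992 = 1141
30–44: 1080 × 0.984 = 1063
45–59: 560 × 0.968 = 542
60+: 1050 × 0.965 + 750 × 0.373 = 1013 + 280 = 1293
Net migration: 0–14 + 140 → 637; 30–44 − 140 → 923
→ [637, 1141, 923, 542, 1293]
Period 2:
Births: 1141 × 0.196 = 224  |  923 × 0.509 = 470 → 694
15–29: 637 × 0.992 = 632
30–44: 1141 × 0.984 = 1123
45–59: 923 × 0.968 = 893
60+: 542 × 0.965 + 1293 × 0.373 = 523 + 482 = 1005
Net migration: 0–14 + 140 → 834; 30–44 − 140 → 983
→ [834, 632, 983, 893, 1005]
Period 3:
Births: 632 × 0.196 = 124  |  983 × 0.509 = 500 → 624
15–29: 834 × 0.992 = 827
30–44: 632 × 0.984 = 622
45–59: 983 × 0.968 = 952
60+: 893 × 0.965 + 1005 × 0.373 = 862 + 375 = 1237
Net migration: 0–14 + 140 → 764; 30–44 − 140 → 482
→ [764, 827, 482, 952, 1237]
Period 4:
Births: 827 × 0.196 = 162  |  482 × 0.509 = 245 → 407
15–29: 764 × 0.992 = 758
30–44: 827 × 0.984 = 814
45–59: 482 × 0.968 = 467
60+: 952 × 0.965 + 1237 × 0.373 = 919 + 461 = 1380
Net migration: 0–14 + 140 → 547; 30–44 − 140 → 674
→ [547, 758, 674, 467, 1380]
Total after period 4: 547 + 758 + 674 + 467 + 1380 = 3826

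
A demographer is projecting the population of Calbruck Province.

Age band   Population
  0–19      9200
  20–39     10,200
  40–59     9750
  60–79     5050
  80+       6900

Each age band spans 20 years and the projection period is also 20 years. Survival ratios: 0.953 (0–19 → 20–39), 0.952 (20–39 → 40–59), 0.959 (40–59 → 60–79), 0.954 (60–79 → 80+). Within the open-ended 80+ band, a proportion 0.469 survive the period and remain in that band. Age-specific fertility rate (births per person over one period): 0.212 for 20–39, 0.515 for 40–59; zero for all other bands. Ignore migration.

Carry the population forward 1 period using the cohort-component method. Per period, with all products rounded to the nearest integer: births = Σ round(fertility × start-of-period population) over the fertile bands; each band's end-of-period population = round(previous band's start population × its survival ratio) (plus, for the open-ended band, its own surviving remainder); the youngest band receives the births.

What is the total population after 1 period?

43065

— Period 1 —
Births: 10200 × 0.212 = 2162  |  9750 × 0.515 = 5021 ⇒ total 7183
20–39: 9200 × 0.953 = 8768
40–59: 10200 × 0.952 = 9710
60–79: 9750 × 0.959 = 9350
80+: 5050 × 0.954 + 6900 × 0.469 = 4818 + 3236 = 8054
End of period: [7183, 8768, 9710, 9350, 8054]
Total after period 1: 7183 + 8768 + 9710 + 9350 + 8054 = 43065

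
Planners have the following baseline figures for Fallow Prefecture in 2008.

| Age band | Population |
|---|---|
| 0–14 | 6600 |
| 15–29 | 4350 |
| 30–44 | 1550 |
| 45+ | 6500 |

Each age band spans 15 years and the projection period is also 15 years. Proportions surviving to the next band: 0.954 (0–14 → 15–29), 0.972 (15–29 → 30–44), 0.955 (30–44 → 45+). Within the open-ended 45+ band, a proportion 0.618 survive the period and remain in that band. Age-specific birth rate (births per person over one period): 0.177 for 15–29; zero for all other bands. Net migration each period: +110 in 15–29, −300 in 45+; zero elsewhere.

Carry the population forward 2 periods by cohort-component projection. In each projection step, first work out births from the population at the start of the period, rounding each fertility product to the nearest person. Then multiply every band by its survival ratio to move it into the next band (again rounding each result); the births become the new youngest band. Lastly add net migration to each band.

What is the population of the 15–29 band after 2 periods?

845

[period 1]
Births: 4350 * 0.177 = 770
15–29: 6600 * 0.954 = 6296
30–44: 4350 * 0.972 = 4228
45+: 1550 * 0.955 + 6500 * 0.618 = 1480 + 4017 = 5497
Net migration: 15–29 + 110 → 6406; 45+ − 300 → 5197
Giving 770 / 6406 / 4228 / 5197.
[period 2]
Births: 6406 * 0.177 = 1134
15–29: 770 * 0.954 = 735
30–44: 6406 * 0.972 = 6227
45+: 4228 * 0.955 + 5197 * 0.618 = 4038 + 3212 = 7250
Net migration: 15–29 + 110 → 845; 45+ − 300 → 6950
Giving 1134 / 845 / 6227 / 6950.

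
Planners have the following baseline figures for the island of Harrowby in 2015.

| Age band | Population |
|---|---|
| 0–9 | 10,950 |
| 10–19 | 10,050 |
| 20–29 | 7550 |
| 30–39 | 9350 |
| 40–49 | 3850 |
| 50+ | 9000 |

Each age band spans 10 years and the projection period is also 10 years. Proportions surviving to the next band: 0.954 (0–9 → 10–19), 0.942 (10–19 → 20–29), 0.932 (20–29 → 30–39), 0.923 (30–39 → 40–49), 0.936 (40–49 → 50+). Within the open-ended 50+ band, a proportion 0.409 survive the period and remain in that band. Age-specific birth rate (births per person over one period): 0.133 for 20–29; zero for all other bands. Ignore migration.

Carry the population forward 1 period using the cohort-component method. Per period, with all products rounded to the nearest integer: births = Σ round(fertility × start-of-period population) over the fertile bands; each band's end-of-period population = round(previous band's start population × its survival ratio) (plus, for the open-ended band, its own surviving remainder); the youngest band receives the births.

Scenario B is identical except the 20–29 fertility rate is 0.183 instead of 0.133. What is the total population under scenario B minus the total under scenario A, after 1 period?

After projecting period 1:
Births: 7550 * 0.133 = 1004
10–19: 10950 * 0.954 = 10446
20–29: 10050 * 0.942 = 9467
30–39: 7550 * 0.932 = 7037
40–49: 9350 * 0.923 = 8630
50+: 3850 * 0.936 + 9000 * 0.409 = 3604 + 3681 = 7285
End of period: [1004, 10446, 9467, 7037, 8630, 7285]
Scenario A total after 1 period: 43869
Scenario B projection —
After projecting period 1:
Births: 7550 * 0.183 = 1382
10–19: 10950 * 0.954 = 10446
20–29: 10050 * 0.942 = 9467
30–39: 7550 * 0.932 = 7037
40–49: 9350 * 0.923 = 8630
50+: 3850 * 0.936 + 9000 * 0.409 = 3604 + 3681 = 7285
End of period: [1382, 10446, 9467, 7037, 8630, 7285]
Scenario B total after 1 period: 44247
Difference B − A = 44247 − 43869 = 378

378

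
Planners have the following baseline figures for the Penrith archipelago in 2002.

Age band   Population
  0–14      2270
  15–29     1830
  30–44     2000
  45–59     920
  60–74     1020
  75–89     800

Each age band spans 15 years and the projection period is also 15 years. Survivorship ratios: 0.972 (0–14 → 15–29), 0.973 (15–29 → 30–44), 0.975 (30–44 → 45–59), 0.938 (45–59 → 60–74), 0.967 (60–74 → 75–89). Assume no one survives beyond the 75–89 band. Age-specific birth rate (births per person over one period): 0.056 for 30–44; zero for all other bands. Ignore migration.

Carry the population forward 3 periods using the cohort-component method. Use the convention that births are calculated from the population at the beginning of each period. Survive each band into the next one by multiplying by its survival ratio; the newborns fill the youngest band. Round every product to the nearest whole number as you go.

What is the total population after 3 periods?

5812

Period 1.
Births: 2000 × 0.056 = 112
15–29: 2270 × 0.972 = 2206
30–44: 1830 × 0.973 = 1781
45–59: 2000 × 0.975 = 1950
60–74: 920 × 0.938 = 863
75–89: 1020 × 0.967 = 986
Giving 112 / 2206 / 1781 / 1950 / 863 / 986.
Period 2.
Births: 1781 × 0.056 = 100
15–29: 112 × 0.972 = 109
30–44: 2206 × 0.973 = 2146
45–59: 1781 × 0.975 = 1736
60–74: 1950 × 0.938 = 1829
75–89: 863 × 0.967 = 835
Giving 100 / 109 / 2146 / 1736 / 1829 / 835.
Period 3.
Births: 2146 × 0.056 = 120
15–29: 100 × 0.972 = 97
30–44: 109 × 0.973 = 106
45–59: 2146 × 0.975 = 2092
60–74: 1736 × 0.938 = 1628
75–89: 1829 × 0.967 = 1769
Giving 120 / 97 / 106 / 2092 / 1628 / 1769.
Total after period 3: 120 + 97 + 106 + 2092 + 1628 + 1769 = 5812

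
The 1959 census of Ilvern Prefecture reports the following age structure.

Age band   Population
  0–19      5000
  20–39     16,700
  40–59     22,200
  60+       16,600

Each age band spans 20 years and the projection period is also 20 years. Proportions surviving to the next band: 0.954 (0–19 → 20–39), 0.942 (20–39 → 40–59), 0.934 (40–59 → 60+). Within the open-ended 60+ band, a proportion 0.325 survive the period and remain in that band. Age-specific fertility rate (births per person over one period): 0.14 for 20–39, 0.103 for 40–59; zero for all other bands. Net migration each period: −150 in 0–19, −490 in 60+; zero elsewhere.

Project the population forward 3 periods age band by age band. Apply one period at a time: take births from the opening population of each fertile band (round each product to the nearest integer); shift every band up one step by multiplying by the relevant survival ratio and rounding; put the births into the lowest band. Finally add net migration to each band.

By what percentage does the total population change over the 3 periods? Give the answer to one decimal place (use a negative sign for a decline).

After projecting period 1:
Births: 16700 * 0.14 = 2338, 22200 * 0.103 = 2287 ⇒ total 4625
20–39: 5000 * 0.954 = 4770
40–59: 16700 * 0.942 = 15731
60+: 22200 * 0.934 + 16600 * 0.325 = 20735 + 5395 = 26130
Net migration: 0–19 − 150 → 4475; 60+ − 490 → 25640
End of period: [4475, 4770, 15731, 25640]
After projecting period 2:
Births: 4770 * 0.14 = 668, 15731 * 0.103 = 1620 ⇒ total 2288
20–39: 4475 * 0.954 = 4269
40–59: 4770 * 0.942 = 4493
60+: 15731 * 0.934 + 25640 * 0.325 = 14693 + 8333 = 23026
Net migration: 0–19 − 150 → 2138; 60+ − 490 → 22536
End of period: [2138, 4269, 4493, 22536]
After projecting period 3:
Births: 4269 * 0.14 = 598, 4493 * 0.103 = 463 ⇒ total 1061
20–39: 2138 * 0.954 = 2040
40–59: 4269 * 0.942 = 4021
60+: 4493 * 0.934 + 22536 * 0.325 = 4196 + 7324 = 11520
Net migration: 0–19 − 150 → 911; 60+ − 490 → 11030
End of period: [911, 2040, 4021, 11030]
Total: 60500 → 18002; change = -42498; percentage change = -70.2%

-70.2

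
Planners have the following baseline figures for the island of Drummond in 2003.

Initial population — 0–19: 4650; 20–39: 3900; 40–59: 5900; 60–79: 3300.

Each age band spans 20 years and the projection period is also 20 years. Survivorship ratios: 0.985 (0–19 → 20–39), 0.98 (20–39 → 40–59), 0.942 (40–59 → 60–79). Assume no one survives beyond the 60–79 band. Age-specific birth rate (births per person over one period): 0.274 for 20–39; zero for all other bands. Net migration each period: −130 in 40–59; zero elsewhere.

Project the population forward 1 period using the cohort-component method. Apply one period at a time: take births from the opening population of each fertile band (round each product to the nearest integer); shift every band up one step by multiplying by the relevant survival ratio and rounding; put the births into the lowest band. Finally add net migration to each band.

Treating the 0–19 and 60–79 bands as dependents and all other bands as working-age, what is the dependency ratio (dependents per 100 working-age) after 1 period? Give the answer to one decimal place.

80.1

Numbering the bands 1..4 from youngest to oldest:
After projecting period 1:
Births: 3900 × 0.274 = 1069
Band 2: 4650 × 0.985 = 4580
Band 3: 3900 × 0.98 = 3822
Band 4: 5900 × 0.942 = 5558
Net migration: Band 3 − 130 → 3692
End of period: [1069, 4580, 3692, 5558]
Dependents (band 0–19 + band 60–79) = 1069 + 5558 = 6627; working-age = 8272; ratio = 6627/8272 × 100 = 80.1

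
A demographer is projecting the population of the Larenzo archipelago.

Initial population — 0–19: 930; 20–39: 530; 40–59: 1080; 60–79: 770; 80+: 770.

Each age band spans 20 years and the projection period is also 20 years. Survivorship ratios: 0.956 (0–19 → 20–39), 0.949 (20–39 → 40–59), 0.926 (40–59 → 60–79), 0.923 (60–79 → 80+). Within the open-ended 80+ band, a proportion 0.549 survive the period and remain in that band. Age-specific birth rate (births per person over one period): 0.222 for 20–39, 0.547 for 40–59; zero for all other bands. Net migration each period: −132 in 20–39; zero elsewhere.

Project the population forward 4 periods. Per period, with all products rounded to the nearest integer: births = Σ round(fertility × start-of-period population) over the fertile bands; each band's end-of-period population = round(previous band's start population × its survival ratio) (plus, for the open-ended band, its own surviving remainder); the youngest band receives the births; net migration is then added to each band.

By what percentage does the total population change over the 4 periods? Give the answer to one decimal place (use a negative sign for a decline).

Call the bands 1 to 5, youngest first.
[period 1]
Births: 530 × 0.222 = 118 ; 1080 × 0.547 = 591 ⇒ total 709
Band 2: 930 × 0.956 = 889
Band 3: 530 × 0.949 = 503
Band 4: 1080 × 0.926 = 1000
Band 5: 770 × 0.923 + 770 × 0.549 = 711 + 423 = 1134
Net migration: Band 2 − 132 → 757
End of period: [709, 757, 503, 1000, 1134]
[period 2]
Births: 757 × 0.222 = 168 ; 503 × 0.547 = 275 ⇒ total 443
Band 2: 709 × 0.956 = 678
Band 3: 757 × 0.949 = 718
Band 4: 503 × 0.926 = 466
Band 5: 1000 × 0.923 + 1134 × 0.549 = 923 + 623 = 1546
Net migration: Band 2 − 132 → 546
End of period: [443, 546, 718, 466, 1546]
[period 3]
Births: 546 × 0.222 = 121 ; 718 × 0.547 = 393 ⇒ total 514
Band 2: 443 × 0.956 = 424
Band 3: 546 × 0.949 = 518
Band 4: 718 × 0.926 = 665
Band 5: 466 × 0.923 + 1546 × 0.549 = 430 + 849 = 1279
Net migration: Band 2 − 132 → 292
End of period: [514, 292, 518, 665, 1279]
[period 4]
Births: 292 × 0.222 = 65 ; 518 × 0.547 = 283 ⇒ total 348
Band 2: 514 × 0.956 = 491
Band 3: 292 × 0.949 = 277
Band 4: 518 × 0.926 = 480
Band 5: 665 × 0.923 + 1279 × 0.549 = 614 + 702 = 1316
Net migration: Band 2 − 132 → 359
End of period: [348, 359, 277, 480, 1316]
Total: 4080 → 2780; change = -1300; percentage change = -31.9%

-31.9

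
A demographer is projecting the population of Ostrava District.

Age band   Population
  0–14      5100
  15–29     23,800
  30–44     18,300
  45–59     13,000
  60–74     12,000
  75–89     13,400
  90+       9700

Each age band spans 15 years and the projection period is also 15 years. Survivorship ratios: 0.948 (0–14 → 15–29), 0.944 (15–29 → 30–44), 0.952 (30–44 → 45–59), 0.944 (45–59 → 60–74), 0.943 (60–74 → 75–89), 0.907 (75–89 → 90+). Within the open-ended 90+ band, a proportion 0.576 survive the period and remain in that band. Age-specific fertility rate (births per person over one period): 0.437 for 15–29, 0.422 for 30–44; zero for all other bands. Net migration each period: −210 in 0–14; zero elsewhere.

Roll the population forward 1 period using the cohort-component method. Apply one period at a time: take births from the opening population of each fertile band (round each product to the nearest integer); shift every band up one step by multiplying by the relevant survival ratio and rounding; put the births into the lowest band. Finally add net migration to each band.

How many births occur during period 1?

Numbering the bands 1..7 from youngest to oldest:
— Period 1 —
Births: 23800 × 0.437 = 10401  |  18300 × 0.422 = 7723 → 18124
Band 2: 5100 × 0.948 = 4835
Band 3: 23800 × 0.944 = 22467
Band 4: 18300 × 0.952 = 17422
Band 5: 13000 × 0.944 = 12272
Band 6: 12000 × 0.943 = 11316
Band 7: 13400 × 0.907 + 9700 × 0.576 = 12154 + 5587 = 17741
Net migration: Band 1 − 210 → 17914
End of period: [17914, 4835, 22467, 17422, 12272, 11316, 17741]

18124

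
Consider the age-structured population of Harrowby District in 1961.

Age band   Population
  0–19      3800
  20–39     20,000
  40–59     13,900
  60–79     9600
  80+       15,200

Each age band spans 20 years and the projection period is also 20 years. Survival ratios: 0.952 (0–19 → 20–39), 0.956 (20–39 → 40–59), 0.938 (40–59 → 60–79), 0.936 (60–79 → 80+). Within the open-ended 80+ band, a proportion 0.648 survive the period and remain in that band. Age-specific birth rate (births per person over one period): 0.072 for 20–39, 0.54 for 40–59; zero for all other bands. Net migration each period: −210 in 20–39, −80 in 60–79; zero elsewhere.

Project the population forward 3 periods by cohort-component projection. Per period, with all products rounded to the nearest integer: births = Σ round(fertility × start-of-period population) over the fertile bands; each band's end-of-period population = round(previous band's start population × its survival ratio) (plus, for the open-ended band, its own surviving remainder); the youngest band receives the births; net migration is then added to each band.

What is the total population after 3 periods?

— Period 1 —
Births: 20000 * 0.072 = 1440 ; 13900 * 0.54 = 7506 → total 8946
20–39: 3800 * 0.952 = 3618
40–59: 20000 * 0.956 = 19120
60–79: 13900 * 0.938 = 13038
80+: 9600 * 0.936 + 15200 * 0.648 = 8986 + 9850 = 18836
Net migration: 20–39 − 210 → 3408; 60–79 − 80 → 12958
Population now: 0–19=8946, 20–39=3408, 40–59=19120, 60–79=12958, 80+=18836
— Period 2 —
Births: 3408 * 0.072 = 245 ; 19120 * 0.54 = 10325 → total 10570
20–39: 8946 * 0.952 = 8517
40–59: 3408 * 0.956 = 3258
60–79: 19120 * 0.938 = 17935
80+: 12958 * 0.936 + 18836 * 0.648 = 12129 + 12206 = 24335
Net migration: 20–39 − 210 → 8307; 60–79 − 80 → 17855
Population now: 0–19=10570, 20–39=8307, 40–59=3258, 60–79=17855, 80+=24335
— Period 3 —
Births: 8307 * 0.072 = 598 ; 3258 * 0.54 = 1759 → total 2357
20–39: 10570 * 0.952 = 10063
40–59: 8307 * 0.956 = 7941
60–79: 3258 * 0.938 = 3056
80+: 17855 * 0.936 + 24335 * 0.648 = 16712 + 15769 = 32481
Net migration: 20–39 − 210 → 9853; 60–79 − 80 → 2976
Population now: 0–19=2357, 20–39=9853, 40–59=7941, 60–79=2976, 80+=32481
Total after period 3: 2357 + 9853 + 7941 + 2976 + 32481 = 55608

55608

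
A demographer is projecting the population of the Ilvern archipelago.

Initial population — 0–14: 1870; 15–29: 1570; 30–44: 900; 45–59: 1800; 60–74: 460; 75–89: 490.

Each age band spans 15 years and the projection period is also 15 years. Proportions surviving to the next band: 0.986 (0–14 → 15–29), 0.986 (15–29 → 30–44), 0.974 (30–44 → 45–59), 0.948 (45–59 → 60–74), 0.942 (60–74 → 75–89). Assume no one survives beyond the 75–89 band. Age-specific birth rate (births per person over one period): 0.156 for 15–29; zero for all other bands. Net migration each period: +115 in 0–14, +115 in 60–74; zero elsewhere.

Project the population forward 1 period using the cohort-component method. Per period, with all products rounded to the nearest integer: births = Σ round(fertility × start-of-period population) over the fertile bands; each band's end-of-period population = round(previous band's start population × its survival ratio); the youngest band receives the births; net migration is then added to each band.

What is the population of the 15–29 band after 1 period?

1844

Period 1.
Births: 1570 × 0.156 = 245
15–29: 1870 × 0.986 = 1844
30–44: 1570 × 0.986 = 1548
45–59: 900 × 0.974 = 877
60–74: 1800 × 0.948 = 1706
75–89: 460 × 0.942 = 433
Net migration: 0–14 + 115 → 360; 60–74 + 115 → 1821
→ [360, 1844, 1548, 877, 1821, 433]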